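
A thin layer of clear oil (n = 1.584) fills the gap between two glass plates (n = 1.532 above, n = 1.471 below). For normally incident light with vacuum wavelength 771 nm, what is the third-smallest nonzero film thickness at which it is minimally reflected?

730 nm

Top surface (1.532 → 1.584): reflection off a higher-index medium gives a half-wave phase shift.
Ray reflecting at the bottom interface goes from n = 1.584 toward n = 1.471: no phase shift.
Exactly one π shift → a net half-wave offset.
So the condition for destructive reflection is 2 n t = m λ.
The third-smallest nonzero thickness corresponds to m = 3: t = m λ / (2 n) = 3.00 × 771 / (2 × 1.584) = 730 nm.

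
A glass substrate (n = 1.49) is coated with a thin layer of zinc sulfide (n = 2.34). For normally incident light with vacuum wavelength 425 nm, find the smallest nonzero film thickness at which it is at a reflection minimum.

90.8 nm

Top surface (1.0 → 2.34): reflection off a higher-index medium gives a half-wave phase shift.
Ray reflecting at the bottom interface goes from n = 2.34 toward n = 1.49: no phase shift.
The two reflections differ by half a wavelength.
For weak reflection here: 2 n t = m λ.
Minimum nonzero at m = 1: t = λ / (2 n) = 425 / (2 × 2.34) = 90.8 nm.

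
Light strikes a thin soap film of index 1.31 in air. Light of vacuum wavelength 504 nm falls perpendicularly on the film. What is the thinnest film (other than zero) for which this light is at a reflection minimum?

192 nm

At the upper boundary (n = 1.0 to n = 1.31) the reflected ray undergoes a half-wave phase shift.
Ray reflecting at the bottom interface goes from n = 1.31 toward n = 1.0: no phase shift.
The two reflections differ by half a wavelength.
For weak reflection here: 2 n t = m λ.
Minimum nonzero at m = 1: t = λ / (2 n) = 504 / (2 × 1.31) = 192 nm.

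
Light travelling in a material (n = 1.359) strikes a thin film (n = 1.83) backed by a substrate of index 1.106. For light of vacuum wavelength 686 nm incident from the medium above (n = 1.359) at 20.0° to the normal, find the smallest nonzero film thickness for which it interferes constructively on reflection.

Top surface (1.359 → 1.83): reflection off a higher-index medium gives a half-wave phase shift.
At the lower boundary (n = 1.83 to n = 1.106) the reflected ray undergoes no phase shift.
Exactly one π shift → a net half-wave offset.
With one net inversion, constructive interference in reflection requires 2 n t cos θ_r = (m + ½) λ.
Snell's law: 1.359 sin 20.0° = 1.83 sin θ_r → sin θ_r = 0.254, cos θ_r = 0.967.
Minimum at m = 0: t = λ / (4 n cos θ_r) = 686 / (4 × 1.83 × 0.967) = 96.9 nm.

96.9 nm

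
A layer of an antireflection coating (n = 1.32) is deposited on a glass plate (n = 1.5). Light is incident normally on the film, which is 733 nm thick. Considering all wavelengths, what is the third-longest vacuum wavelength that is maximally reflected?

645 nm

Ray reflecting at the top interface goes from n = 1.0 toward n = 1.32: a half-wave phase shift.
Bottom surface (1.32 → 1.5): reflection off a higher-index medium gives a half-wave phase shift.
The two reflections carry the same phase change, so no net offset.
So the condition for constructive reflection is 2 n t = m λ.
λ = 2 n t / m. The third-longest wavelength is m = 3: λ = 2 × 1.32 × 733 / 3.00 = 645 nm.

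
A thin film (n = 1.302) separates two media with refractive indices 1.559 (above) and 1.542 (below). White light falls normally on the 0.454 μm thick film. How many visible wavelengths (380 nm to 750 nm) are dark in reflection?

At the upper boundary (n = 1.559 to n = 1.302) the reflected ray undergoes no phase shift.
Ray reflecting at the bottom interface goes from n = 1.302 toward n = 1.542: a half-wave phase shift.
The two reflections differ by half a wavelength.
So the condition for destructive reflection is 2 n t = m λ.
λ = 2 n t / m = 1182 / m nm.
m=1: 1182 nm (IR); m=2: 591 nm (visible); m=3: 394 nm (visible); m=4: 296 nm (UV).

2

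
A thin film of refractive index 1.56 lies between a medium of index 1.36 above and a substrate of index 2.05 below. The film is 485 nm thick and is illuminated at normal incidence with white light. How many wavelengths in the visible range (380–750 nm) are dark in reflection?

2

At the upper boundary (n = 1.36 to n = 1.56) the reflected ray undergoes a half-wave phase shift.
Bottom surface (1.56 → 2.05): reflection off a higher-index medium gives a half-wave phase shift.
Net: no relative phase inversion (both shifts match).
For weak reflection here: 2 n t = (m + ½) λ.
λ = 2 n t / (m + ½) = 1513 / (m + ½) nm.
m=1: 1009 nm (IR); m=2: 605 nm (visible); m=3: 432 nm (visible); m=4: 336 nm (UV).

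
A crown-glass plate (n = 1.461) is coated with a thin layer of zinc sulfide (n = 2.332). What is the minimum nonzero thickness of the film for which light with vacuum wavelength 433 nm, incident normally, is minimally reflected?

At the upper boundary (n = 1.0 to n = 2.332) the reflected ray undergoes a half-wave phase shift.
At the lower boundary (n = 2.332 to n = 1.461) the reflected ray undergoes no phase shift.
Exactly one π shift → a net half-wave offset.
So the condition for destructive reflection is 2 n t = m λ.
Minimum nonzero at m = 1: t = λ / (2 n) = 433 / (2 × 2.332) = 92.8 nm.

92.8 nm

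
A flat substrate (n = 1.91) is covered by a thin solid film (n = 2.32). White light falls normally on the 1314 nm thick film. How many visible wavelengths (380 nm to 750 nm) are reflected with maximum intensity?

8

Ray reflecting at the top interface goes from n = 1.0 toward n = 2.32: a half-wave phase shift.
Ray reflecting at the bottom interface goes from n = 2.32 toward n = 1.91: no phase shift.
The two reflections differ by half a wavelength.
With one net inversion, constructive interference in reflection requires 2 n t = (m + ½) λ.
λ = 2 n t / (m + ½) = 6097 / (m + ½) nm.
m=7: 813 nm (IR); m=8: 717 nm (visible); m=9: 642 nm (visible); m=10: 581 nm (visible); m=11: 530 nm (visible); m=12: 488 nm (visible); m=13: 452 nm (visible); m=14: 420 nm (visible); m=15: 393 nm (visible); m=16: 370 nm (UV).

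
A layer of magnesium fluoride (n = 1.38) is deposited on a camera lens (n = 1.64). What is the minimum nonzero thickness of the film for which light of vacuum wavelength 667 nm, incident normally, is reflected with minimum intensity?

121 nm

Ray reflecting at the top interface goes from n = 1.0 toward n = 1.38: a half-wave phase shift.
Ray reflecting at the bottom interface goes from n = 1.38 toward n = 1.64: a half-wave phase shift.
Zero or two π shifts → no net half-wave offset.
With no net inversion, destructive interference in reflection requires 2 n t = (m + ½) λ.
Minimum at m = 0: t = λ / (4 n) = 667 / (4 × 1.38) = 121 nm.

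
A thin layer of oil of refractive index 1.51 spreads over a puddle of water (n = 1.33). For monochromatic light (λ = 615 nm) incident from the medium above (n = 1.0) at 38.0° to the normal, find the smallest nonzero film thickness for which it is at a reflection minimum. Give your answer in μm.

At the upper boundary (n = 1.0 to n = 1.51) the reflected ray undergoes a half-wave phase shift.
At the lower boundary (n = 1.51 to n = 1.33) the reflected ray undergoes no phase shift.
Net: one phase inversion between the two reflected rays.
With one net inversion, destructive interference in reflection requires 2 n t cos θ_r = m λ.
Snell's law: 1.0 sin 38.0° = 1.51 sin θ_r → sin θ_r = 0.408, cos θ_r = 0.913.
Minimum nonzero at m = 1: t = λ / (2 n cos θ_r) = 615 / (2 × 1.51 × 0.913) = 223 nm.

0.223 μm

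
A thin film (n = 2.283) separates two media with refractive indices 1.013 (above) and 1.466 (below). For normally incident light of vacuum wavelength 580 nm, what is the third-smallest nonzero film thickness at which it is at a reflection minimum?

381 nm

At the upper boundary (n = 1.013 to n = 2.283) the reflected ray undergoes a half-wave phase shift.
Bottom surface (2.283 → 1.466): reflection off a lower-index medium gives no phase shift.
Net: one phase inversion between the two reflected rays.
So the condition for destructive reflection is 2 n t = m λ.
The third-smallest nonzero thickness corresponds to m = 3: t = m λ / (2 n) = 3.00 × 580 / (2 × 2.283) = 381 nm.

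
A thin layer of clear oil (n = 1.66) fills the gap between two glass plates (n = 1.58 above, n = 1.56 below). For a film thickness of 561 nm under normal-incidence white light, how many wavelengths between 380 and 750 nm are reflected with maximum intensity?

3

Top surface (1.58 → 1.66): reflection off a higher-index medium gives a half-wave phase shift.
At the lower boundary (n = 1.66 to n = 1.56) the reflected ray undergoes no phase shift.
Net: one phase inversion between the two reflected rays.
So the condition for constructive reflection is 2 n t = (m + ½) λ.
λ = 2 n t / (m + ½) = 1863 / (m + ½) nm.
m=1: 1242 nm (IR); m=2: 745 nm (visible); m=3: 532 nm (visible); m=4: 414 nm (visible); m=5: 339 nm (UV).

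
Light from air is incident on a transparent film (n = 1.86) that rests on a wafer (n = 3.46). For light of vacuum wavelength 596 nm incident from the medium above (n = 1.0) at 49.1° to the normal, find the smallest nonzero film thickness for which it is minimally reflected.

Ray reflecting at the top interface goes from n = 1.0 toward n = 1.86: a half-wave phase shift.
Bottom surface (1.86 → 3.46): reflection off a higher-index medium gives a half-wave phase shift.
Net: no relative phase inversion (both shifts match).
With no net inversion, destructive interference in reflection requires 2 n t cos θ_r = (m + ½) λ.
Snell's law: 1.0 sin 49.1° = 1.86 sin θ_r → sin θ_r = 0.406, cos θ_r = 0.914.
Minimum at m = 0: t = λ / (4 n cos θ_r) = 596 / (4 × 1.86 × 0.914) = 87.7 nm.

87.7 nm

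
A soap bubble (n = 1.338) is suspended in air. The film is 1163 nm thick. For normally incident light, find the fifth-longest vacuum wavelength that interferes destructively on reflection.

Top surface (1.0 → 1.338): reflection off a higher-index medium gives a half-wave phase shift.
Ray reflecting at the bottom interface goes from n = 1.338 toward n = 1.0: no phase shift.
Exactly one π shift → a net half-wave offset.
With one net inversion, destructive interference in reflection requires 2 n t = m λ.
λ = 2 n t / m. The fifth-longest wavelength is m = 5: λ = 2 × 1.338 × 1163 / 5.00 = 622 nm.

622 nm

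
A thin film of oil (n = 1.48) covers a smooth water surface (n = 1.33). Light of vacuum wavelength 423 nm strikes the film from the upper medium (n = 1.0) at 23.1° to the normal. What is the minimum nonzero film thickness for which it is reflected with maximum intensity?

Top surface (1.0 → 1.48): reflection off a higher-index medium gives a half-wave phase shift.
Ray reflecting at the bottom interface goes from n = 1.48 toward n = 1.33: no phase shift.
Net: one phase inversion between the two reflected rays.
With one net inversion, constructive interference in reflection requires 2 n t cos θ_r = (m + ½) λ.
Snell's law: 1.0 sin 23.1° = 1.48 sin θ_r → sin θ_r = 0.265, cos θ_r = 0.964.
Minimum at m = 0: t = λ / (4 n cos θ_r) = 423 / (4 × 1.48 × 0.964) = 74.1 nm.

74.1 nm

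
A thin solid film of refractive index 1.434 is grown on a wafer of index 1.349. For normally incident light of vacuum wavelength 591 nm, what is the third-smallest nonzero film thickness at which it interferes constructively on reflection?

515 nm

Ray reflecting at the top interface goes from n = 1.0 toward n = 1.434: a half-wave phase shift.
Ray reflecting at the bottom interface goes from n = 1.434 toward n = 1.349: no phase shift.
Exactly one π shift → a net half-wave offset.
For strong reflection here: 2 n t = (m + ½) λ.
The third-smallest nonzero thickness corresponds to m = 2: t = (m + ½) λ / (2 n) = 2.50 × 591 / (2 × 1.434) = 515 nm.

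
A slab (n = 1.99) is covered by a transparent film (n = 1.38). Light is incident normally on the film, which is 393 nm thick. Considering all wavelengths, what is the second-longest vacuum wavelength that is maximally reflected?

At the upper boundary (n = 1.0 to n = 1.38) the reflected ray undergoes a half-wave phase shift.
At the lower boundary (n = 1.38 to n = 1.99) the reflected ray undergoes a half-wave phase shift.
Net: no relative phase inversion (both shifts match).
For strong reflection here: 2 n t = m λ.
λ = 2 n t / m. The second-longest wavelength is m = 2: λ = 2 × 1.38 × 393 / 2.00 = 542 nm.

542 nm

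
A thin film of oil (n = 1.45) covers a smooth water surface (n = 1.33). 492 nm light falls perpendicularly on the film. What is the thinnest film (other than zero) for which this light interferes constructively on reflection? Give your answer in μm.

0.0848 μm

Top surface (1.0 → 1.45): reflection off a higher-index medium gives a half-wave phase shift.
Bottom surface (1.45 → 1.33): reflection off a lower-index medium gives no phase shift.
The two reflections differ by half a wavelength.
With one net inversion, constructive interference in reflection requires 2 n t = (m + ½) λ.
Minimum at m = 0: t = λ / (4 n) = 492 / (4 × 1.45) = 84.8 nm.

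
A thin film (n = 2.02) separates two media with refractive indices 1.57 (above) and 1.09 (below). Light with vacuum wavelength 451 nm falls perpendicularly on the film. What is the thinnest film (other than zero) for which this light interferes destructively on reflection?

At the upper boundary (n = 1.57 to n = 2.02) the reflected ray undergoes a half-wave phase shift.
Bottom surface (2.02 → 1.09): reflection off a lower-index medium gives no phase shift.
Exactly one π shift → a net half-wave offset.
So the condition for destructive reflection is 2 n t = m λ.
Minimum nonzero at m = 1: t = λ / (2 n) = 451 / (2 × 2.02) = 112 nm.

112 nm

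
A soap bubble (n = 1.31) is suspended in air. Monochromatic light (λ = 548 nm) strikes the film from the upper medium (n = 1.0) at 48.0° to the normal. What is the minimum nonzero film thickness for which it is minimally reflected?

254 nm

At the upper boundary (n = 1.0 to n = 1.31) the reflected ray undergoes a half-wave phase shift.
At the lower boundary (n = 1.31 to n = 1.0) the reflected ray undergoes no phase shift.
The two reflections differ by half a wavelength.
For minimum reflection here: 2 n t cos θ_r = m λ.
Snell's law: 1.0 sin 48.0° = 1.31 sin θ_r → sin θ_r = 0.567, cos θ_r = 0.824.
Minimum nonzero at m = 1: t = λ / (2 n cos θ_r) = 548 / (2 × 1.31 × 0.824) = 254 nm.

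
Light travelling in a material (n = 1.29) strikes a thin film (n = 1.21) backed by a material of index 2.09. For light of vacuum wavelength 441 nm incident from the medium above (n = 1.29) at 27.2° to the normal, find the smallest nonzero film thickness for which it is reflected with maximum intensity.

104 nm

Ray reflecting at the top interface goes from n = 1.29 toward n = 1.21: no phase shift.
At the lower boundary (n = 1.21 to n = 2.09) the reflected ray undergoes a half-wave phase shift.
The two reflections differ by half a wavelength.
So the condition for constructive reflection is 2 n t cos θ_r = (m + ½) λ.
Snell's law: 1.29 sin 27.2° = 1.21 sin θ_r → sin θ_r = 0.487, cos θ_r = 0.873.
Minimum at m = 0: t = λ / (4 n cos θ_r) = 441 / (4 × 1.21 × 0.873) = 104 nm.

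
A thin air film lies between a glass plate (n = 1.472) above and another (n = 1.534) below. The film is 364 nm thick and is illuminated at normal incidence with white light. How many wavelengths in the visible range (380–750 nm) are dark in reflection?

1

At the upper boundary (n = 1.472 to n = 1.0) the reflected ray undergoes no phase shift.
Bottom surface (1.0 → 1.534): reflection off a higher-index medium gives a half-wave phase shift.
Net: one phase inversion between the two reflected rays.
For weak reflection here: 2 n t = m λ.
λ = 2 n t / m = 728 / m nm.
m=1: 728 nm (visible); m=2: 364 nm (UV).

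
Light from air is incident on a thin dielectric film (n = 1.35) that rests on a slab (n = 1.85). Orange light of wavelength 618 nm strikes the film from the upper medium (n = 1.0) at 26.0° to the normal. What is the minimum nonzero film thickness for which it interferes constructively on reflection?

Ray reflecting at the top interface goes from n = 1.0 toward n = 1.35: a half-wave phase shift.
Bottom surface (1.35 → 1.85): reflection off a higher-index medium gives a half-wave phase shift.
Zero or two π shifts → no net half-wave offset.
So the condition for constructive reflection is 2 n t cos θ_r = m λ.
Snell's law: 1.0 sin 26.0° = 1.35 sin θ_r → sin θ_r = 0.325, cos θ_r = 0.946.
Minimum nonzero at m = 1: t = λ / (2 n cos θ_r) = 618 / (2 × 1.35 × 0.946) = 242 nm.

242 nm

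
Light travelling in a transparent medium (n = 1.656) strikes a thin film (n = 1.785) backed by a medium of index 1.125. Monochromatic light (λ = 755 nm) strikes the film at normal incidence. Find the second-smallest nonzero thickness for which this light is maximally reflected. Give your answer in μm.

Ray reflecting at the top interface goes from n = 1.656 toward n = 1.785: a half-wave phase shift.
At the lower boundary (n = 1.785 to n = 1.125) the reflected ray undergoes no phase shift.
Net: one phase inversion between the two reflected rays.
For bright reflection here: 2 n t = (m + ½) λ.
The second-smallest nonzero thickness corresponds to m = 1: t = (m + ½) λ / (2 n) = 1.50 × 755 / (2 × 1.785) = 317 nm.

0.317 μm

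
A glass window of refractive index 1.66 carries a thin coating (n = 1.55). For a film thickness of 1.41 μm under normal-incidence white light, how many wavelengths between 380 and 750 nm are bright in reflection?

6

Top surface (1.0 → 1.55): reflection off a higher-index medium gives a half-wave phase shift.
Ray reflecting at the bottom interface goes from n = 1.55 toward n = 1.66: a half-wave phase shift.
The two reflections carry the same phase change, so no net offset.
With no net inversion, constructive interference in reflection requires 2 n t = m λ.
λ = 2 n t / m = 4371 / m nm.
m=5: 874 nm (IR); m=6: 729 nm (visible); m=7: 624 nm (visible); m=8: 546 nm (visible); m=9: 486 nm (visible); m=10: 437 nm (visible); m=11: 397 nm (visible); m=12: 364 nm (UV).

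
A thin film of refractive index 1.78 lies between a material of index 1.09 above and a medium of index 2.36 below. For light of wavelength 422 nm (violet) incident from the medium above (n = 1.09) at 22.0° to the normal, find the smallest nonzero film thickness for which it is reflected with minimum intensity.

Top surface (1.09 → 1.78): reflection off a higher-index medium gives a half-wave phase shift.
Bottom surface (1.78 → 2.36): reflection off a higher-index medium gives a half-wave phase shift.
The two reflections carry the same phase change, so no net offset.
For dark reflection here: 2 n t cos θ_r = (m + ½) λ.
Snell's law: 1.09 sin 22.0° = 1.78 sin θ_r → sin θ_r = 0.229, cos θ_r = 0.973.
Minimum at m = 0: t = λ / (4 n cos θ_r) = 422 / (4 × 1.78 × 0.973) = 60.9 nm.

60.9 nm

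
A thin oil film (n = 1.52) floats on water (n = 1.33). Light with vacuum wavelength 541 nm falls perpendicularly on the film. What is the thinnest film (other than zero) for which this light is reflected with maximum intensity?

89.0 nm

Top surface (1.0 → 1.52): reflection off a higher-index medium gives a half-wave phase shift.
Bottom surface (1.52 → 1.33): reflection off a lower-index medium gives no phase shift.
Net: one phase inversion between the two reflected rays.
For strong reflection here: 2 n t = (m + ½) λ.
Minimum at m = 0: t = λ / (4 n) = 541 / (4 × 1.52) = 89.0 nm.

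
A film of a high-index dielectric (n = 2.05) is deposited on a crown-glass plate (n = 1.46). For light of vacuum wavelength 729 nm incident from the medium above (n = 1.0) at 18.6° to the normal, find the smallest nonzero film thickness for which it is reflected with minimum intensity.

At the upper boundary (n = 1.0 to n = 2.05) the reflected ray undergoes a half-wave phase shift.
At the lower boundary (n = 2.05 to n = 1.46) the reflected ray undergoes no phase shift.
The two reflections differ by half a wavelength.
With one net inversion, destructive interference in reflection requires 2 n t cos θ_r = m λ.
Snell's law: 1.0 sin 18.6° = 2.05 sin θ_r → sin θ_r = 0.156, cos θ_r = 0.988.
Minimum nonzero at m = 1: t = λ / (2 n cos θ_r) = 729 / (2 × 2.05 × 0.988) = 180 nm.

180 nm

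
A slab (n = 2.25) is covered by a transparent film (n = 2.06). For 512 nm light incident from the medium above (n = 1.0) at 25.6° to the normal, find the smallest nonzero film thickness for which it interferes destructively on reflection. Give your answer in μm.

0.0635 μm

At the upper boundary (n = 1.0 to n = 2.06) the reflected ray undergoes a half-wave phase shift.
At the lower boundary (n = 2.06 to n = 2.25) the reflected ray undergoes a half-wave phase shift.
Net: no relative phase inversion (both shifts match).
So the condition for destructive reflection is 2 n t cos θ_r = (m + ½) λ.
Snell's law: 1.0 sin 25.6° = 2.06 sin θ_r → sin θ_r = 0.210, cos θ_r = 0.978.
Minimum at m = 0: t = λ / (4 n cos θ_r) = 512 / (4 × 2.06 × 0.978) = 63.5 nm.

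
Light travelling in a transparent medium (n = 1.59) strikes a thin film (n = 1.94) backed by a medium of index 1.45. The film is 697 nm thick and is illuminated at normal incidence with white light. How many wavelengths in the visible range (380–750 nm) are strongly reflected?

3

Ray reflecting at the top interface goes from n = 1.59 toward n = 1.94: a half-wave phase shift.
At the lower boundary (n = 1.94 to n = 1.45) the reflected ray undergoes no phase shift.
The two reflections differ by half a wavelength.
So the condition for constructive reflection is 2 n t = (m + ½) λ.
λ = 2 n t / (m + ½) = 2704 / (m + ½) nm.
m=3: 773 nm (IR); m=4: 601 nm (visible); m=5: 492 nm (visible); m=6: 416 nm (visible); m=7: 361 nm (UV).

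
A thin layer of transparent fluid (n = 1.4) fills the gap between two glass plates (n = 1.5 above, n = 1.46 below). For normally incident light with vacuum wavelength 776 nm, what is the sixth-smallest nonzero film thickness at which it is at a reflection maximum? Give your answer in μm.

1.52 μm

Ray reflecting at the top interface goes from n = 1.5 toward n = 1.4: no phase shift.
Bottom surface (1.4 → 1.46): reflection off a higher-index medium gives a half-wave phase shift.
The two reflections differ by half a wavelength.
For maximum reflection here: 2 n t = (m + ½) λ.
The sixth-smallest nonzero thickness corresponds to m = 5: t = (m + ½) λ / (2 n) = 5.50 × 776 / (2 × 1.4) = 1524 nm.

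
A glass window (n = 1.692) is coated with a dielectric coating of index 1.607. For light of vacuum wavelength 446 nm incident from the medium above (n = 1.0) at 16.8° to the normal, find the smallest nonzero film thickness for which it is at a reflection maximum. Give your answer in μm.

0.141 μm

At the upper boundary (n = 1.0 to n = 1.607) the reflected ray undergoes a half-wave phase shift.
Bottom surface (1.607 → 1.692): reflection off a higher-index medium gives a half-wave phase shift.
The two reflections carry the same phase change, so no net offset.
With no net inversion, constructive interference in reflection requires 2 n t cos θ_r = m λ.
Snell's law: 1.0 sin 16.8° = 1.607 sin θ_r → sin θ_r = 0.180, cos θ_r = 0.984.
Minimum nonzero at m = 1: t = λ / (2 n cos θ_r) = 446 / (2 × 1.607 × 0.984) = 141 nm.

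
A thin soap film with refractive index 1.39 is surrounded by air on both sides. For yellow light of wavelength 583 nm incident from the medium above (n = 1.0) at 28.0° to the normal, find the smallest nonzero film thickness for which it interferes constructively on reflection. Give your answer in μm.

Top surface (1.0 → 1.39): reflection off a higher-index medium gives a half-wave phase shift.
Bottom surface (1.39 → 1.0): reflection off a lower-index medium gives no phase shift.
The two reflections differ by half a wavelength.
For bright reflection here: 2 n t cos θ_r = (m + ½) λ.
Snell's law: 1.0 sin 28.0° = 1.39 sin θ_r → sin θ_r = 0.338, cos θ_r = 0.941.
Minimum at m = 0: t = λ / (4 n cos θ_r) = 583 / (4 × 1.39 × 0.941) = 111 nm.

0.111 μm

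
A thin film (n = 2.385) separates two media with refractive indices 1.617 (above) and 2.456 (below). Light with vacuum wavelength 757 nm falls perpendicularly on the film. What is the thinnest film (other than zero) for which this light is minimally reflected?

Top surface (1.617 → 2.385): reflection off a higher-index medium gives a half-wave phase shift.
Ray reflecting at the bottom interface goes from n = 2.385 toward n = 2.456: a half-wave phase shift.
The two reflections carry the same phase change, so no net offset.
With no net inversion, destructive interference in reflection requires 2 n t = (m + ½) λ.
Minimum at m = 0: t = λ / (4 n) = 757 / (4 × 2.385) = 79.4 nm.

79.4 nm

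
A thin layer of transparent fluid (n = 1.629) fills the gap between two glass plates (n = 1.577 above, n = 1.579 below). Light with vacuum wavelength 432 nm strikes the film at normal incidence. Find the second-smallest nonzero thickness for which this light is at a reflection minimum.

Ray reflecting at the top interface goes from n = 1.577 toward n = 1.629: a half-wave phase shift.
Ray reflecting at the bottom interface goes from n = 1.629 toward n = 1.579: no phase shift.
The two reflections differ by half a wavelength.
So the condition for destructive reflection is 2 n t = m λ.
The second-smallest nonzero thickness corresponds to m = 2: t = m λ / (2 n) = 2.00 × 432 / (2 × 1.629) = 265 nm.

265 nm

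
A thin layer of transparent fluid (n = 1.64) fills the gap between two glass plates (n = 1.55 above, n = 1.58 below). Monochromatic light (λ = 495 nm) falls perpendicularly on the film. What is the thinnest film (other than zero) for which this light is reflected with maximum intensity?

75.5 nm

At the upper boundary (n = 1.55 to n = 1.64) the reflected ray undergoes a half-wave phase shift.
Bottom surface (1.64 → 1.58): reflection off a lower-index medium gives no phase shift.
The two reflections differ by half a wavelength.
With one net inversion, constructive interference in reflection requires 2 n t = (m + ½) λ.
Minimum at m = 0: t = λ / (4 n) = 495 / (4 × 1.64) = 75.5 nm.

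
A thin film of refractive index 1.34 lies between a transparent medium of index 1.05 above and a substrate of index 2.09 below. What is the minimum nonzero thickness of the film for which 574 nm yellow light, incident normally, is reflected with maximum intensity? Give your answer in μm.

At the upper boundary (n = 1.05 to n = 1.34) the reflected ray undergoes a half-wave phase shift.
Ray reflecting at the bottom interface goes from n = 1.34 toward n = 2.09: a half-wave phase shift.
Net: no relative phase inversion (both shifts match).
For bright reflection here: 2 n t = m λ.
Minimum nonzero at m = 1: t = λ / (2 n) = 574 / (2 × 1.34) = 214 nm.

0.214 μm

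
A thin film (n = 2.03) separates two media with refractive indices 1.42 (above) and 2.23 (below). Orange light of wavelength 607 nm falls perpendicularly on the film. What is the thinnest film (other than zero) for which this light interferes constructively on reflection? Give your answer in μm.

Ray reflecting at the top interface goes from n = 1.42 toward n = 2.03: a half-wave phase shift.
Bottom surface (2.03 → 2.23): reflection off a higher-index medium gives a half-wave phase shift.
The two reflections carry the same phase change, so no net offset.
So the condition for constructive reflection is 2 n t = m λ.
Minimum nonzero at m = 1: t = λ / (2 n) = 607 / (2 × 2.03) = 150 nm.

0.150 μm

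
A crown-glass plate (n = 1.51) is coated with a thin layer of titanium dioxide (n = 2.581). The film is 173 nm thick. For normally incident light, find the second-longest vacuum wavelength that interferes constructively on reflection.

Top surface (1.0 → 2.581): reflection off a higher-index medium gives a half-wave phase shift.
Bottom surface (2.581 → 1.51): reflection off a lower-index medium gives no phase shift.
Exactly one π shift → a net half-wave offset.
With one net inversion, constructive interference in reflection requires 2 n t = (m + ½) λ.
λ = 2 n t / (m + ½). The second-longest wavelength is m = 1: λ = 2 × 2.581 × 173 / 1.50 = 595 nm.

595 nm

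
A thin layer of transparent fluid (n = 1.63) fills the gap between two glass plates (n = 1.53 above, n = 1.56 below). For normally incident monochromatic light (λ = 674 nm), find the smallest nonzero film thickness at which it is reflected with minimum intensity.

Ray reflecting at the top interface goes from n = 1.53 toward n = 1.63: a half-wave phase shift.
Bottom surface (1.63 → 1.56): reflection off a lower-index medium gives no phase shift.
Net: one phase inversion between the two reflected rays.
So the condition for destructive reflection is 2 n t = m λ.
Minimum nonzero at m = 1: t = λ / (2 n) = 674 / (2 × 1.63) = 207 nm.

207 nm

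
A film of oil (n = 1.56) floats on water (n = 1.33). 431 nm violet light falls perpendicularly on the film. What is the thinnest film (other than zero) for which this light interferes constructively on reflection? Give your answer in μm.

0.0691 μm

Top surface (1.0 → 1.56): reflection off a higher-index medium gives a half-wave phase shift.
At the lower boundary (n = 1.56 to n = 1.33) the reflected ray undergoes no phase shift.
Exactly one π shift → a net half-wave offset.
For maximum reflection here: 2 n t = (m + ½) λ.
Minimum at m = 0: t = λ / (4 n) = 431 / (4 × 1.56) = 69.1 nm.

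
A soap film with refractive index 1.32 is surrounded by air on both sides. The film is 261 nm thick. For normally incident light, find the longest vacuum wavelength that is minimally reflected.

689 nm

At the upper boundary (n = 1.0 to n = 1.32) the reflected ray undergoes a half-wave phase shift.
Ray reflecting at the bottom interface goes from n = 1.32 toward n = 1.0: no phase shift.
Exactly one π shift → a net half-wave offset.
For dark reflection here: 2 n t = m λ.
λ = 2 n t / m. The longest wavelength is m = 1: λ = 2 × 1.32 × 261 / 1.00 = 689 nm.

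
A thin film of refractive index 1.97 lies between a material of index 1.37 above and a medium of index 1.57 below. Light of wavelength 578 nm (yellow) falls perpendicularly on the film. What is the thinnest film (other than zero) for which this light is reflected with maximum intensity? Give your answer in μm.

0.0734 μm

At the upper boundary (n = 1.37 to n = 1.97) the reflected ray undergoes a half-wave phase shift.
Bottom surface (1.97 → 1.57): reflection off a lower-index medium gives no phase shift.
Exactly one π shift → a net half-wave offset.
So the condition for constructive reflection is 2 n t = (m + ½) λ.
Minimum at m = 0: t = λ / (4 n) = 578 / (4 × 1.97) = 73.4 nm.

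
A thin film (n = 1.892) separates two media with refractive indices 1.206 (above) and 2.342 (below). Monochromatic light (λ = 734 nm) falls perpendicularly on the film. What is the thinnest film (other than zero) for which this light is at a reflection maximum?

Top surface (1.206 → 1.892): reflection off a higher-index medium gives a half-wave phase shift.
At the lower boundary (n = 1.892 to n = 2.342) the reflected ray undergoes a half-wave phase shift.
Net: no relative phase inversion (both shifts match).
For bright reflection here: 2 n t = m λ.
Minimum nonzero at m = 1: t = λ / (2 n) = 734 / (2 × 1.892) = 194 nm.

194 nm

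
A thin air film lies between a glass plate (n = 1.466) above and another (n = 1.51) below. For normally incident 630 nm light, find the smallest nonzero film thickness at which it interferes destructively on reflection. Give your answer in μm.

0.315 μm

Top surface (1.466 → 1.0): reflection off a lower-index medium gives no phase shift.
At the lower boundary (n = 1.0 to n = 1.51) the reflected ray undergoes a half-wave phase shift.
Exactly one π shift → a net half-wave offset.
With one net inversion, destructive interference in reflection requires 2 n t = m λ.
Minimum nonzero at m = 1: t = λ / (2 n) = 630 / (2 × 1.0) = 315 nm.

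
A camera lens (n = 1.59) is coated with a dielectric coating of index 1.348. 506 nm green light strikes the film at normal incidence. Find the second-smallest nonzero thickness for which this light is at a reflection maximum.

Ray reflecting at the top interface goes from n = 1.0 toward n = 1.348: a half-wave phase shift.
Ray reflecting at the bottom interface goes from n = 1.348 toward n = 1.59: a half-wave phase shift.
Zero or two π shifts → no net half-wave offset.
With no net inversion, constructive interference in reflection requires 2 n t = m λ.
The second-smallest nonzero thickness corresponds to m = 2: t = m λ / (2 n) = 2.00 × 506 / (2 × 1.348) = 375 nm.

375 nm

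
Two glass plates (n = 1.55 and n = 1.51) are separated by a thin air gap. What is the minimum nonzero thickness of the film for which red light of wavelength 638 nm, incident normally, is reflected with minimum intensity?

Ray reflecting at the top interface goes from n = 1.55 toward n = 1.0: no phase shift.
Bottom surface (1.0 → 1.51): reflection off a higher-index medium gives a half-wave phase shift.
Exactly one π shift → a net half-wave offset.
So the condition for destructive reflection is 2 n t = m λ.
Minimum nonzero at m = 1: t = λ / (2 n) = 638 / (2 × 1.0) = 319 nm.

319 nm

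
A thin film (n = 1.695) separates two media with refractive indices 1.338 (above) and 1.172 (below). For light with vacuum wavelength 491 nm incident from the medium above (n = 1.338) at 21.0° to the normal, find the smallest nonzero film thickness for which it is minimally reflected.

151 nm

Top surface (1.338 → 1.695): reflection off a higher-index medium gives a half-wave phase shift.
At the lower boundary (n = 1.695 to n = 1.172) the reflected ray undergoes no phase shift.
Net: one phase inversion between the two reflected rays.
For weak reflection here: 2 n t cos θ_r = m λ.
Snell's law: 1.338 sin 21.0° = 1.695 sin θ_r → sin θ_r = 0.283, cos θ_r = 0.959.
Minimum nonzero at m = 1: t = λ / (2 n cos θ_r) = 491 / (2 × 1.695 × 0.959) = 151 nm.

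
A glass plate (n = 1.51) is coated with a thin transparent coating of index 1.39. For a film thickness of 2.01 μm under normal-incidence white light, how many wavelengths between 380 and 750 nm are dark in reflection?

At the upper boundary (n = 1.0 to n = 1.39) the reflected ray undergoes a half-wave phase shift.
At the lower boundary (n = 1.39 to n = 1.51) the reflected ray undergoes a half-wave phase shift.
Zero or two π shifts → no net half-wave offset.
With no net inversion, destructive interference in reflection requires 2 n t = (m + ½) λ.
λ = 2 n t / (m + ½) = 5588 / (m + ½) nm.
m=6: 860 nm (IR); m=7: 745 nm (visible); m=8: 657 nm (visible); m=9: 588 nm (visible); m=10: 532 nm (visible); m=11: 486 nm (visible); m=12: 447 nm (visible); m=13: 414 nm (visible); m=14: 385 nm (visible); m=15: 361 nm (UV).

8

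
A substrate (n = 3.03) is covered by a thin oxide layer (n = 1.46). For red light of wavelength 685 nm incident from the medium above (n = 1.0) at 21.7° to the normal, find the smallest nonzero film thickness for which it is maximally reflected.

At the upper boundary (n = 1.0 to n = 1.46) the reflected ray undergoes a half-wave phase shift.
Ray reflecting at the bottom interface goes from n = 1.46 toward n = 3.03: a half-wave phase shift.
The two reflections carry the same phase change, so no net offset.
So the condition for constructive reflection is 2 n t cos θ_r = m λ.
Snell's law: 1.0 sin 21.7° = 1.46 sin θ_r → sin θ_r = 0.253, cos θ_r = 0.967.
Minimum nonzero at m = 1: t = λ / (2 n cos θ_r) = 685 / (2 × 1.46 × 0.967) = 242 nm.

242 nm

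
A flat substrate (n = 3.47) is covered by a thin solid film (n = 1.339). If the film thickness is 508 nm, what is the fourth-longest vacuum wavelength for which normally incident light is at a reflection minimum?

389 nm

Ray reflecting at the top interface goes from n = 1.0 toward n = 1.339: a half-wave phase shift.
At the lower boundary (n = 1.339 to n = 3.47) the reflected ray undergoes a half-wave phase shift.
Zero or two π shifts → no net half-wave offset.
With no net inversion, destructive interference in reflection requires 2 n t = (m + ½) λ.
λ = 2 n t / (m + ½). The fourth-longest wavelength is m = 3: λ = 2 × 1.339 × 508 / 3.50 = 389 nm.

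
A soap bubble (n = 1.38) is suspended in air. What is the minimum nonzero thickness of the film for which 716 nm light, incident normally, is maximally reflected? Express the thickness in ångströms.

1297 Å

Ray reflecting at the top interface goes from n = 1.0 toward n = 1.38: a half-wave phase shift.
Bottom surface (1.38 → 1.0): reflection off a lower-index medium gives no phase shift.
The two reflections differ by half a wavelength.
With one net inversion, constructive interference in reflection requires 2 n t = (m + ½) λ.
Minimum at m = 0: t = λ / (4 n) = 716 / (4 × 1.38) = 130 nm.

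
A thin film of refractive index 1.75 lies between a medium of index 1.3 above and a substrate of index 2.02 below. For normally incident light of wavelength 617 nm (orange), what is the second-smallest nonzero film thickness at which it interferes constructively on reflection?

At the upper boundary (n = 1.3 to n = 1.75) the reflected ray undergoes a half-wave phase shift.
At the lower boundary (n = 1.75 to n = 2.02) the reflected ray undergoes a half-wave phase shift.
Zero or two π shifts → no net half-wave offset.
So the condition for constructive reflection is 2 n t = m λ.
The second-smallest nonzero thickness corresponds to m = 2: t = m λ / (2 n) = 2.00 × 617 / (2 × 1.75) = 353 nm.

353 nm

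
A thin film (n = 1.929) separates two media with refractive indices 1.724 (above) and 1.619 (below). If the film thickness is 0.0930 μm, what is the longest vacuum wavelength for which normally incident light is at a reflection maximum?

718 nm

Ray reflecting at the top interface goes from n = 1.724 toward n = 1.929: a half-wave phase shift.
At the lower boundary (n = 1.929 to n = 1.619) the reflected ray undergoes no phase shift.
Net: one phase inversion between the two reflected rays.
With one net inversion, constructive interference in reflection requires 2 n t = (m + ½) λ.
λ = 2 n t / (m + ½). The longest wavelength is m = 0: λ = 2 × 1.929 × 93.0 / 0.500 = 718 nm.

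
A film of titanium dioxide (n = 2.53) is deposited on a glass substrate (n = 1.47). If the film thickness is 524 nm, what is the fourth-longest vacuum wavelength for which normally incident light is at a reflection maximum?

758 nm

Ray reflecting at the top interface goes from n = 1.0 toward n = 2.53: a half-wave phase shift.
Ray reflecting at the bottom interface goes from n = 2.53 toward n = 1.47: no phase shift.
Exactly one π shift → a net half-wave offset.
With one net inversion, constructive interference in reflection requires 2 n t = (m + ½) λ.
λ = 2 n t / (m + ½). The fourth-longest wavelength is m = 3: λ = 2 × 2.53 × 524 / 3.50 = 758 nm.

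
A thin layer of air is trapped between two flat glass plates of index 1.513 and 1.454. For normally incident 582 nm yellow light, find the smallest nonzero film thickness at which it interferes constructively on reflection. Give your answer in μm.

At the upper boundary (n = 1.513 to n = 1.0) the reflected ray undergoes no phase shift.
At the lower boundary (n = 1.0 to n = 1.454) the reflected ray undergoes a half-wave phase shift.
The two reflections differ by half a wavelength.
With one net inversion, constructive interference in reflection requires 2 n t = (m + ½) λ.
Minimum at m = 0: t = λ / (4 n) = 582 / (4 × 1.0) = 146 nm.

0.146 μm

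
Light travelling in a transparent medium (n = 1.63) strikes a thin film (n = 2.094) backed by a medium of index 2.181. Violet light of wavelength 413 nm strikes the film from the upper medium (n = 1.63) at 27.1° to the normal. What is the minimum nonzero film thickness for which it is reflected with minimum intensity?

52.7 nm

At the upper boundary (n = 1.63 to n = 2.094) the reflected ray undergoes a half-wave phase shift.
Bottom surface (2.094 → 2.181): reflection off a higher-index medium gives a half-wave phase shift.
Net: no relative phase inversion (both shifts match).
For dark reflection here: 2 n t cos θ_r = (m + ½) λ.
Snell's law: 1.63 sin 27.1° = 2.094 sin θ_r → sin θ_r = 0.355, cos θ_r = 0.935.
Minimum at m = 0: t = λ / (4 n cos θ_r) = 413 / (4 × 2.094 × 0.935) = 52.7 nm.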